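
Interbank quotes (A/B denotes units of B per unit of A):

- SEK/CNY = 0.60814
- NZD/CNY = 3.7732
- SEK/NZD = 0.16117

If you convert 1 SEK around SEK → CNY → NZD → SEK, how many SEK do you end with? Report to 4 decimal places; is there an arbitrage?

Around SEK → CNY → NZD → SEK: 1 × 0.60814 ÷ 3.7732 ÷ 0.16117 = 1.000022
Product ≈ 1 (deviation 0.002%, within rounding noise).

1.0000 (no arbitrage)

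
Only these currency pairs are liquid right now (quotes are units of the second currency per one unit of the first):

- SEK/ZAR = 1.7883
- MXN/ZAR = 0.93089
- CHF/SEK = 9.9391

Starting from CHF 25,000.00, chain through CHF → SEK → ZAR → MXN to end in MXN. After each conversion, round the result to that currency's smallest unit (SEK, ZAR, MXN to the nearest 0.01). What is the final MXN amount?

MXN 477,341.37

CHF 25,000.00 × 9.9391 = SEK 248,477.50
SEK 248,477.50 × 1.7883 = ZAR 444,352.31
ZAR 444,352.31 ÷ 0.93089 = MXN 477,341.37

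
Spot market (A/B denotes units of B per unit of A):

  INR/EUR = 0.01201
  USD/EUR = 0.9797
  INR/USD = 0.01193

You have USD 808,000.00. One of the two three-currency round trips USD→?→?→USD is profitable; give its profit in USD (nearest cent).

Profitable loop is USD → INR → EUR → USD:
USD 808,000.00 ÷ 0.01193 = INR 67,728,415.76
INR 67,728,415.76 × 0.01201 = EUR 813,418.27
EUR 813,418.27 ÷ 0.9797 = USD 830,272.81
Profit = USD 830,272.81 − USD 808,000.00

Profit: USD 22,272.81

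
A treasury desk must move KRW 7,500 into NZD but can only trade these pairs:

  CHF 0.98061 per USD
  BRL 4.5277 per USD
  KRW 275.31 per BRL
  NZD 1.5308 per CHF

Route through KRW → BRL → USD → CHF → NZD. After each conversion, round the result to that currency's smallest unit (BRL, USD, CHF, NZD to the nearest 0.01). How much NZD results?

KRW 7,500 ÷ 275.31 = BRL 27.24
BRL 27.24 ÷ 4.5277 = USD 6.02
USD 6.02 × 0.98061 = CHF 5.90
CHF 5.90 × 1.5308 = NZD 9.03

NZD 9.03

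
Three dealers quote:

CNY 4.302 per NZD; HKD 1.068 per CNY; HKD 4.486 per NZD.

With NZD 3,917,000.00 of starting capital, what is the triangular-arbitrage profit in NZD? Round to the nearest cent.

Profitable loop is NZD → CNY → HKD → NZD:
NZD 3,917,000.00 × 4.302 = CNY 16,850,934.00
CNY 16,850,934.00 × 1.068 = HKD 17,996,797.51
HKD 17,996,797.51 ÷ 4.486 = NZD 4,011,769.40
Profit = NZD 4,011,769.40 − NZD 3,917,000.00

Profit: NZD 94,769.40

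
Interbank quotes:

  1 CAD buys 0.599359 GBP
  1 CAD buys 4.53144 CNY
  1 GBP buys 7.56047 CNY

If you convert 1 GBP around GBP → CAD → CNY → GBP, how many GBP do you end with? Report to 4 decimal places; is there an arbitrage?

Around GBP → CAD → CNY → GBP: 1 ÷ 0.599359 × 4.53144 ÷ 7.56047 = 1.000001
Product ≈ 1 (deviation 0.000%, within rounding noise).

1.0000 (no arbitrage)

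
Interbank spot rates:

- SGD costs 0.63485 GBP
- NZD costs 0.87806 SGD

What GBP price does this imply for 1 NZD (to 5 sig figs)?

1 NZD × 0.87806 = 0.87806 SGD
0.87806 SGD × 0.63485 = 0.557436 GBP

NZD/GBP = 0.55744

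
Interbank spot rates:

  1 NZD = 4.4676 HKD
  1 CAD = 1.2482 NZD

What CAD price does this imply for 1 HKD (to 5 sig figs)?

HKD/CAD = 0.17933

1 HKD ÷ 4.4676 = 0.223834 NZD
0.223834 NZD ÷ 1.2482 = 0.179325 CAD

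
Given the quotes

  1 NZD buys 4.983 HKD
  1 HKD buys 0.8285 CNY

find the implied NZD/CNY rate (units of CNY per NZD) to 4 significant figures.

1 NZD × 4.983 = 4.983 HKD
4.983 HKD × 0.8285 = 4.12842 CNY

NZD/CNY = 4.128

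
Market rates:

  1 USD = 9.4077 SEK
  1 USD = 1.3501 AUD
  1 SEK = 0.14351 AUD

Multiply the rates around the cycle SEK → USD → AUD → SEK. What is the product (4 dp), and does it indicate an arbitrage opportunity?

Around SEK → USD → AUD → SEK: 1 ÷ 9.4077 × 1.3501 ÷ 0.14351 = 1.000001
Product ≈ 1 (deviation 0.000%, within rounding noise).

1.0000 (no arbitrage)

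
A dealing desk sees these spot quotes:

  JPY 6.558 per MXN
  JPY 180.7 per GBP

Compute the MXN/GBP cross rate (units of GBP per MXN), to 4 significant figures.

MXN/GBP = 0.03629

1 MXN × 6.558 = 6.558 JPY
6.558 JPY ÷ 180.7 = 0.0362922 GBP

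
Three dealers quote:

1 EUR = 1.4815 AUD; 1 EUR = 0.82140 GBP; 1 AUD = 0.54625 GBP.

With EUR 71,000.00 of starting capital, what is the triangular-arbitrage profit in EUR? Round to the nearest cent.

Profitable loop is EUR → GBP → AUD → EUR:
EUR 71,000.00 × 0.82140 = GBP 58,319.40
GBP 58,319.40 ÷ 0.54625 = AUD 106,763.20
AUD 106,763.20 ÷ 1.4815 = EUR 72,064.26
Profit = EUR 72,064.26 − EUR 71,000.00

Profit: EUR 1,064.26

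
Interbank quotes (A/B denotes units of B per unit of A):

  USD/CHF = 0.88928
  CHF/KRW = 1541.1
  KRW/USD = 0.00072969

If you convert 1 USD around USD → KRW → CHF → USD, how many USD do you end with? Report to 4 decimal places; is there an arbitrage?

Around USD → KRW → CHF → USD: 1 ÷ 0.00072969 ÷ 1541.1 ÷ 0.88928 = 0.999982
Product ≈ 1 (deviation 0.002%, within rounding noise).

1.0000 (no arbitrage)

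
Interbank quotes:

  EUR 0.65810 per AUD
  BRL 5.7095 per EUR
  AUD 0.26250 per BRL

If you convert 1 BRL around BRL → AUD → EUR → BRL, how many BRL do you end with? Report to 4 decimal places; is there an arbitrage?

Around BRL → AUD → EUR → BRL: 1 × 0.26250 × 0.65810 × 5.7095 = 0.986323
Product < 1; profitable direction is BRL → EUR → AUD → BRL.

0.9863 (arbitrage exists)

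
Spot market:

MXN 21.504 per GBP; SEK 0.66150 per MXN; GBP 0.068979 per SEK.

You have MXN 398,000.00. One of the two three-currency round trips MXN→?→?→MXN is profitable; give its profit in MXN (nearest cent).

Profit: MXN 7,617.87

Profitable loop is MXN → GBP → SEK → MXN:
MXN 398,000.00 ÷ 21.504 = GBP 18,508.18
GBP 18,508.18 ÷ 0.068979 = SEK 268,316.22
SEK 268,316.22 ÷ 0.66150 = MXN 405,617.87
Profit = MXN 405,617.87 − MXN 398,000.00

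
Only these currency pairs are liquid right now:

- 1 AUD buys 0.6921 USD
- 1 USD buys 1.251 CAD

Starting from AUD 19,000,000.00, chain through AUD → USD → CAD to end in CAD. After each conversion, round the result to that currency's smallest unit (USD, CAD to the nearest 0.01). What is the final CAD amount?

CAD 16,450,524.90

AUD 19,000,000.00 × 0.6921 = USD 13,149,900.00
USD 13,149,900.00 × 1.251 = CAD 16,450,524.90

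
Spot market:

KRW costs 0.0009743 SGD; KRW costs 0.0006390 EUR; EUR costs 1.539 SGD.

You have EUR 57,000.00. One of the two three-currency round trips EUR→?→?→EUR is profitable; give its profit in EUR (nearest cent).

Profitable loop is EUR → SGD → KRW → EUR:
EUR 57,000.00 × 1.539 = SGD 87,723.00
SGD 87,723.00 ÷ 0.0009743 = KRW 90,036,950
KRW 90,036,950 × 0.0006390 = EUR 57,533.61
Profit = EUR 57,533.61 − EUR 57,000.00

Profit: EUR 533.61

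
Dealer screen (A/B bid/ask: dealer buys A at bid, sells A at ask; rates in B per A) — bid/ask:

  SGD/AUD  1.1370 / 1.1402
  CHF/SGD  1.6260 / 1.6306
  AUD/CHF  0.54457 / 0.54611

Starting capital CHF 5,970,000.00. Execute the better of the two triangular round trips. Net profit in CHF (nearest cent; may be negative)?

Best loop CHF → SGD → AUD → CHF:
CHF 5,970,000.00 × 1.6260 (sell CHF at bid) = SGD 9,707,220.00
SGD 9,707,220.00 × 1.1370 (sell SGD at bid) = AUD 11,037,109.14
AUD 11,037,109.14 × 0.54457 (sell AUD at bid) = CHF 6,010,478.52

Net profit: CHF 40,478.52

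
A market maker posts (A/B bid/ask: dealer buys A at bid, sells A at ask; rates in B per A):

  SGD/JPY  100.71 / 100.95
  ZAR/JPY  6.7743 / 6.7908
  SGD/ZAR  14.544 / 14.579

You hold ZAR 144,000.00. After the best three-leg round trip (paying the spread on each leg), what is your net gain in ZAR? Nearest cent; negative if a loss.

Net profit: ZAR 2,482.73

Best loop ZAR → SGD → JPY → ZAR:
ZAR 144,000.00 ÷ 14.579 (buy SGD at ask) = SGD 9,877.22
SGD 9,877.22 × 100.71 (sell SGD at bid) = JPY 994,735
JPY 994,735 ÷ 6.7908 (buy ZAR at ask) = ZAR 146,482.73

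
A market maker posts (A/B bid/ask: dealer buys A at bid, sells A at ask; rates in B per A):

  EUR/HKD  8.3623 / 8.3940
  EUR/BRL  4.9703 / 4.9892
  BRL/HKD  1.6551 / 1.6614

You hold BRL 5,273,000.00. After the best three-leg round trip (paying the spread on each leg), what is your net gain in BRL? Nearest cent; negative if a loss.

Best loop BRL → EUR → HKD → BRL:
BRL 5,273,000.00 ÷ 4.9892 (buy EUR at ask) = EUR 1,056,882.87
EUR 1,056,882.87 × 8.3623 (sell EUR at bid) = HKD 8,837,971.60
HKD 8,837,971.60 ÷ 1.6614 (buy BRL at ask) = BRL 5,319,592.87

Net profit: BRL 46,592.87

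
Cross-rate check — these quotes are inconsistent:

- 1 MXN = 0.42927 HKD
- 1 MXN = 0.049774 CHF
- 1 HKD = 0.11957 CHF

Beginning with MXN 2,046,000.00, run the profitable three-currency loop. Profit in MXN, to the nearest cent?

Profit: MXN 63,870.76

Profitable loop is MXN → HKD → CHF → MXN:
MXN 2,046,000.00 × 0.42927 = HKD 878,286.42
HKD 878,286.42 × 0.11957 = CHF 105,016.71
CHF 105,016.71 ÷ 0.049774 = MXN 2,109,870.76
Profit = MXN 2,109,870.76 − MXN 2,046,000.00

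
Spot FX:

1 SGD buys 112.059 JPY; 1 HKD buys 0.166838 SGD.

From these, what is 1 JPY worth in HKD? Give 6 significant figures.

1 JPY ÷ 112.059 = 0.00892387 SGD
0.00892387 SGD ÷ 0.166838 = 0.0534882 HKD

JPY/HKD = 0.0534882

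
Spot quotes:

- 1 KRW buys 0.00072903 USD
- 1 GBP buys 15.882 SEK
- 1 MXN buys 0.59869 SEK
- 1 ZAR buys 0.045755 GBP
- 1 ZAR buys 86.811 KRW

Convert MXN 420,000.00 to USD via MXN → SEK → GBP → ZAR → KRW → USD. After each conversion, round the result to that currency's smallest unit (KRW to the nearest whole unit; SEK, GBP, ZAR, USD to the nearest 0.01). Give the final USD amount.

USD 21,899.18

MXN 420,000.00 × 0.59869 = SEK 251,449.80
SEK 251,449.80 ÷ 15.882 = GBP 15,832.38
GBP 15,832.38 ÷ 0.045755 = ZAR 346,025.13
ZAR 346,025.13 × 86.811 = KRW 30,038,788
KRW 30,038,788 × 0.00072903 = USD 21,899.18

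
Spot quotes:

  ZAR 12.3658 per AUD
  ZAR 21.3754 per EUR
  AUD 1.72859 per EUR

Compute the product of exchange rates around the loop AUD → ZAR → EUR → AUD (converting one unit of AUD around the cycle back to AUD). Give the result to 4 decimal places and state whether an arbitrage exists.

1.0000 (no arbitrage)

Around AUD → ZAR → EUR → AUD: 1 × 12.3658 ÷ 21.3754 × 1.72859 = 1.000000
Product ≈ 1 (deviation 0.000%, within rounding noise).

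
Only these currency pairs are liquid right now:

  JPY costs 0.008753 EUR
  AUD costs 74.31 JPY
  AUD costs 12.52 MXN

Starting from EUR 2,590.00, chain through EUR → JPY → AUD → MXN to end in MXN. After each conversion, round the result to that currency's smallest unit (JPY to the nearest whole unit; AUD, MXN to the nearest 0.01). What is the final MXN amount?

EUR 2,590.00 ÷ 0.008753 = JPY 295,899
JPY 295,899 ÷ 74.31 = AUD 3,981.95
AUD 3,981.95 × 12.52 = MXN 49,854.01

MXN 49,854.01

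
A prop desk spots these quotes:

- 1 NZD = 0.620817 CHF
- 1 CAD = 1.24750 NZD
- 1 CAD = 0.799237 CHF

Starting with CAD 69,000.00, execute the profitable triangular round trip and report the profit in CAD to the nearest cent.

Profit: CAD 2,206.64

Profitable loop is CAD → CHF → NZD → CAD:
CAD 69,000.00 × 0.799237 = CHF 55,147.35
CHF 55,147.35 ÷ 0.620817 = NZD 88,830.29
NZD 88,830.29 ÷ 1.24750 = CAD 71,206.64
Profit = CAD 71,206.64 − CAD 69,000.00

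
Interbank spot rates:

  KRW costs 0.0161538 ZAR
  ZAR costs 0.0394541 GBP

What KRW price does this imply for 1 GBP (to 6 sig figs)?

1 GBP ÷ 0.0394541 = 25.3459 ZAR
25.3459 ZAR ÷ 0.0161538 = 1569.04 KRW

GBP/KRW = 1569.04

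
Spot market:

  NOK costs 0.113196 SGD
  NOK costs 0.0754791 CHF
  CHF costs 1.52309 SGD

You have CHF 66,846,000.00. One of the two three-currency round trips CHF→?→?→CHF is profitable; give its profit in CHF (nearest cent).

Profit: CHF 1,042,564.23

Profitable loop is CHF → SGD → NOK → CHF:
CHF 66,846,000.00 × 1.52309 = SGD 101,812,474.14
SGD 101,812,474.14 ÷ 0.113196 = NOK 899,435,263.97
NOK 899,435,263.97 × 0.0754791 = CHF 67,888,564.23
Profit = CHF 67,888,564.23 − CHF 66,846,000.00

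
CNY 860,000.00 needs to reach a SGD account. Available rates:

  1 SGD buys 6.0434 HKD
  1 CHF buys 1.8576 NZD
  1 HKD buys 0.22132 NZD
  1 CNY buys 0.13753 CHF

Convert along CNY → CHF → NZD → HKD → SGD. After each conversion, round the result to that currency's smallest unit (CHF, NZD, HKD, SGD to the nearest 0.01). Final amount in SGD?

SGD 164,265.40

CNY 860,000.00 × 0.13753 = CHF 118,275.80
CHF 118,275.80 × 1.8576 = NZD 219,709.13
NZD 219,709.13 ÷ 0.22132 = HKD 992,721.53
HKD 992,721.53 ÷ 6.0434 = SGD 164,265.40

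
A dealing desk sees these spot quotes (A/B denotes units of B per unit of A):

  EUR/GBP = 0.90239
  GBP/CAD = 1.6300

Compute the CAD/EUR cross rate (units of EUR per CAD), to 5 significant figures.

CAD/EUR = 0.67986

1 CAD ÷ 1.6300 = 0.613497 GBP
0.613497 GBP ÷ 0.90239 = 0.679858 EUR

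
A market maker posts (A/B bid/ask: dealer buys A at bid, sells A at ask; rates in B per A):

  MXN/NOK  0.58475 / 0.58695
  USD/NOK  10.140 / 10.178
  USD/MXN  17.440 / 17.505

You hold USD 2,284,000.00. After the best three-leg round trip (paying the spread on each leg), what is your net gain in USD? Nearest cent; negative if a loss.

Net profit: USD 4,497.09

Best loop USD → MXN → NOK → USD:
USD 2,284,000.00 × 17.440 (sell USD at bid) = MXN 39,832,960.00
MXN 39,832,960.00 × 0.58475 (sell MXN at bid) = NOK 23,292,323.36
NOK 23,292,323.36 ÷ 10.178 (buy USD at ask) = USD 2,288,497.09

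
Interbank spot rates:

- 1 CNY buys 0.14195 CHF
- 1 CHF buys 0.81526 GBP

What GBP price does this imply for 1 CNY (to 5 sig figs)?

1 CNY × 0.14195 = 0.14195 CHF
0.14195 CHF × 0.81526 = 0.115726 GBP

CNY/GBP = 0.11573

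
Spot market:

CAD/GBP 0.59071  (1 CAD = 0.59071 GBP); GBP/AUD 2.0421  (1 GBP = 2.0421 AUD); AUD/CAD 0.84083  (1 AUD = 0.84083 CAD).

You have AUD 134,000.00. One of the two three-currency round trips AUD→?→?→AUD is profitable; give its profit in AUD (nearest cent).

Profit: AUD 1,914.04

Profitable loop is AUD → CAD → GBP → AUD:
AUD 134,000.00 × 0.84083 = CAD 112,671.22
CAD 112,671.22 × 0.59071 = GBP 66,556.02
GBP 66,556.02 × 2.0421 = AUD 135,914.04
Profit = AUD 135,914.04 − AUD 134,000.00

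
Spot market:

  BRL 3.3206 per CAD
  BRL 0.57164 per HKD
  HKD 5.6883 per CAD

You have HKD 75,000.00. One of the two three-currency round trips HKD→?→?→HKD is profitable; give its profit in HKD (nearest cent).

Profit: HKD 1,590.12

Profitable loop is HKD → CAD → BRL → HKD:
HKD 75,000.00 ÷ 5.6883 = CAD 13,184.96
CAD 13,184.96 × 3.3206 = BRL 43,781.97
BRL 43,781.97 ÷ 0.57164 = HKD 76,590.12
Profit = HKD 76,590.12 − HKD 75,000.00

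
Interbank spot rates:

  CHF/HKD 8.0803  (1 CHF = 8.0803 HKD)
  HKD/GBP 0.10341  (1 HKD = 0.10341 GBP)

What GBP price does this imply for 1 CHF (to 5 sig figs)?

1 CHF × 8.0803 = 8.0803 HKD
8.0803 HKD × 0.10341 = 0.835584 GBP

CHF/GBP = 0.83558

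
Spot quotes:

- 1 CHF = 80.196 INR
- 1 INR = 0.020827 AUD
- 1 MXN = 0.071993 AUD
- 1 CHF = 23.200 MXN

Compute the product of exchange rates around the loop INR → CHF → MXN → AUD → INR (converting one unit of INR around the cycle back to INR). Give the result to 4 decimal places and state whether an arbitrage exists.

1.0000 (no arbitrage)

Around INR → CHF → MXN → AUD → INR: 1 ÷ 80.196 × 23.200 × 0.071993 ÷ 0.020827 = 0.999997
Product ≈ 1 (deviation 0.000%, within rounding noise).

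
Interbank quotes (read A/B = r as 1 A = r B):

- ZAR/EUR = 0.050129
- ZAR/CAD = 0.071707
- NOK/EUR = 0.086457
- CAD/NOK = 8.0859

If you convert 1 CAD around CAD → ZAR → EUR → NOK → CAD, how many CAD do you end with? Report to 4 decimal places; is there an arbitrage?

1.0000 (no arbitrage)

Around CAD → ZAR → EUR → NOK → CAD: 1 ÷ 0.071707 × 0.050129 ÷ 0.086457 ÷ 8.0859 = 0.999998
Product ≈ 1 (deviation 0.000%, within rounding noise).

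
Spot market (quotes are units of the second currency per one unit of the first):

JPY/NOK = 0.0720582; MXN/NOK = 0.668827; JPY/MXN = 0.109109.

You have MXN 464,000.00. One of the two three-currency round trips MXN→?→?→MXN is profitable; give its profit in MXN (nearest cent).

Profit: MXN 5,903.79

Profitable loop is MXN → NOK → JPY → MXN:
MXN 464,000.00 × 0.668827 = NOK 310,335.73
NOK 310,335.73 ÷ 0.0720582 = JPY 4,306,737
JPY 4,306,737 × 0.109109 = MXN 469,903.79
Profit = MXN 469,903.79 − MXN 464,000.00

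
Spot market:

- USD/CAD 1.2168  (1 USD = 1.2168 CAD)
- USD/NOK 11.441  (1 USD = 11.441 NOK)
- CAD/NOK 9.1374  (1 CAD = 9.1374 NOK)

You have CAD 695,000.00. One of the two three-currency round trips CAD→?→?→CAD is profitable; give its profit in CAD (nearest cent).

Profit: CAD 20,166.15

Profitable loop is CAD → USD → NOK → CAD:
CAD 695,000.00 ÷ 1.2168 = USD 571,170.28
USD 571,170.28 × 11.441 = NOK 6,534,759.20
NOK 6,534,759.20 ÷ 9.1374 = CAD 715,166.15
Profit = CAD 715,166.15 − CAD 695,000.00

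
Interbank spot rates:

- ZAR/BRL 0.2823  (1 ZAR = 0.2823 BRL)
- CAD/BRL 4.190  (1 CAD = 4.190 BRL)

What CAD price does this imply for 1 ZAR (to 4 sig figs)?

1 ZAR × 0.2823 = 0.2823 BRL
0.2823 BRL ÷ 4.190 = 0.0673747 CAD

ZAR/CAD = 0.06737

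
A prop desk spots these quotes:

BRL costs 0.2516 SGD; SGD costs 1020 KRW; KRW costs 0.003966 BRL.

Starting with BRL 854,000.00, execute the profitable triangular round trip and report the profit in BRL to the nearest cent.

Profitable loop is BRL → SGD → KRW → BRL:
BRL 854,000.00 × 0.2516 = SGD 214,866.40
SGD 214,866.40 × 1020 = KRW 219,163,728
KRW 219,163,728 × 0.003966 = BRL 869,203.35
Profit = BRL 869,203.35 − BRL 854,000.00

Profit: BRL 15,203.35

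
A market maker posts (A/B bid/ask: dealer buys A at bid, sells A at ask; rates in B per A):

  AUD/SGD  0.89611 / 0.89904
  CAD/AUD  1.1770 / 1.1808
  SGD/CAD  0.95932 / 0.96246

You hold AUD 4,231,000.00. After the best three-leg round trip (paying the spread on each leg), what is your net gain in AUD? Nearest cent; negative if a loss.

Net profit: AUD 49,990.96

Best loop AUD → SGD → CAD → AUD:
AUD 4,231,000.00 × 0.89611 (sell AUD at bid) = SGD 3,791,441.41
SGD 3,791,441.41 × 0.95932 (sell SGD at bid) = CAD 3,637,205.57
CAD 3,637,205.57 × 1.1770 (sell CAD at bid) = AUD 4,280,990.96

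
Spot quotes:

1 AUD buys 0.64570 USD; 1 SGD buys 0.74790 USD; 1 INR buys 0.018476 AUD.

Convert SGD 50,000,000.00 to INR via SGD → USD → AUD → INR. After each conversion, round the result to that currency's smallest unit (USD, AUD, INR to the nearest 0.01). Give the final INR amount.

INR 3,134,547,082.70

SGD 50,000,000.00 × 0.74790 = USD 37,395,000.00
USD 37,395,000.00 ÷ 0.64570 = AUD 57,913,891.90
AUD 57,913,891.90 ÷ 0.018476 = INR 3,134,547,082.70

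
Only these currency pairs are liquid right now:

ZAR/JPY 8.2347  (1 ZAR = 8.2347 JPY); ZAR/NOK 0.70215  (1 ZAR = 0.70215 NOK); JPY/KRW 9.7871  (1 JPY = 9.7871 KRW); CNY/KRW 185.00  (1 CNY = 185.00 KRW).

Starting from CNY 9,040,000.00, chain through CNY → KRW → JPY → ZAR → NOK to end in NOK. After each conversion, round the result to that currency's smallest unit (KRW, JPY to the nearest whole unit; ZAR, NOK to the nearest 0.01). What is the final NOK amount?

CNY 9,040,000.00 × 185.00 = KRW 1,672,400,000
KRW 1,672,400,000 ÷ 9.7871 = JPY 170,877,992
JPY 170,877,992 ÷ 8.2347 = ZAR 20,750,967.49
ZAR 20,750,967.49 × 0.70215 = NOK 14,570,291.82

NOK 14,570,291.82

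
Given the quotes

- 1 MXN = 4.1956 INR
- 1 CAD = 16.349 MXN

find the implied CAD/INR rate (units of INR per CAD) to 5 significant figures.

1 CAD × 16.349 = 16.349 MXN
16.349 MXN × 4.1956 = 68.5939 INR

CAD/INR = 68.594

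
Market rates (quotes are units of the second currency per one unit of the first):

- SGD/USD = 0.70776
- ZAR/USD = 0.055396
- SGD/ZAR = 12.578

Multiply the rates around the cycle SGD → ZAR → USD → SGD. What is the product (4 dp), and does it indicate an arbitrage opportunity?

0.9845 (arbitrage exists)

Around SGD → ZAR → USD → SGD: 1 × 12.578 × 0.055396 ÷ 0.70776 = 0.984473
Product < 1; profitable direction is SGD → USD → ZAR → SGD.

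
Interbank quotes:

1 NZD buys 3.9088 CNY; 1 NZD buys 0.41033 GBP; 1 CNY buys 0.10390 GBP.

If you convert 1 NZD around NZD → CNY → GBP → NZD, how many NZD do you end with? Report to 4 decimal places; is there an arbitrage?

Around NZD → CNY → GBP → NZD: 1 × 3.9088 × 0.10390 ÷ 0.41033 = 0.989750
Product < 1; profitable direction is NZD → GBP → CNY → NZD.

0.9898 (arbitrage exists)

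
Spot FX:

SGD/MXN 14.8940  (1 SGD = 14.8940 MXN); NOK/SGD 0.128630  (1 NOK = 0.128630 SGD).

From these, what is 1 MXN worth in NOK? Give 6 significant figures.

MXN/NOK = 0.521971

1 MXN ÷ 14.8940 = 0.0671411 SGD
0.0671411 SGD ÷ 0.128630 = 0.521971 NOK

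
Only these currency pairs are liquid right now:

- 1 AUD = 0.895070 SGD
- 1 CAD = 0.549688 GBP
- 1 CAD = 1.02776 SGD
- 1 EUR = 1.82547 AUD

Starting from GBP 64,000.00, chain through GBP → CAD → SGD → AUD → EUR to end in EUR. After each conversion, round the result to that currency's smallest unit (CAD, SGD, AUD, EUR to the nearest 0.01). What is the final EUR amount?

GBP 64,000.00 ÷ 0.549688 = CAD 116,429.68
CAD 116,429.68 × 1.02776 = SGD 119,661.77
SGD 119,661.77 ÷ 0.895070 = AUD 133,689.85
AUD 133,689.85 ÷ 1.82547 = EUR 73,235.85

EUR 73,235.85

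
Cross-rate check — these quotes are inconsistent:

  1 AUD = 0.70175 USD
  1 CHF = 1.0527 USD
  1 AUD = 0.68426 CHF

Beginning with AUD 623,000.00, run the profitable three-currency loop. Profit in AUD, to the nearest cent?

Profitable loop is AUD → CHF → USD → AUD:
AUD 623,000.00 × 0.68426 = CHF 426,293.98
CHF 426,293.98 × 1.0527 = USD 448,759.67
USD 448,759.67 ÷ 0.70175 = AUD 639,486.53
Profit = AUD 639,486.53 − AUD 623,000.00

Profit: AUD 16,486.53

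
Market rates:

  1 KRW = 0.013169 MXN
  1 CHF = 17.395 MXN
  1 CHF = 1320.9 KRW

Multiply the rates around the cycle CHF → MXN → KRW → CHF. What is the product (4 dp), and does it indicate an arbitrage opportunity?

Around CHF → MXN → KRW → CHF: 1 × 17.395 ÷ 0.013169 ÷ 1320.9 = 1.000004
Product ≈ 1 (deviation 0.000%, within rounding noise).

1.0000 (no arbitrage)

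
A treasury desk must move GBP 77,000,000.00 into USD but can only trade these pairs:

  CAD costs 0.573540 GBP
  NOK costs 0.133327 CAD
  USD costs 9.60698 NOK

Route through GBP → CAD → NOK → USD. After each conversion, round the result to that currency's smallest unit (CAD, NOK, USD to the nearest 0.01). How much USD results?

GBP 77,000,000.00 ÷ 0.573540 = CAD 134,253,931.72
CAD 134,253,931.72 ÷ 0.133327 = NOK 1,006,952,318.14
NOK 1,006,952,318.14 ÷ 9.60698 = USD 104,814,657.48

USD 104,814,657.48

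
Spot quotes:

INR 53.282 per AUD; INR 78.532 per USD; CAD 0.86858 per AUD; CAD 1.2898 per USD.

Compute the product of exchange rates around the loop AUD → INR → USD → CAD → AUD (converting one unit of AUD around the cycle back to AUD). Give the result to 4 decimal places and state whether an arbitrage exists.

1.0075 (arbitrage exists)

Around AUD → INR → USD → CAD → AUD: 1 × 53.282 ÷ 78.532 × 1.2898 ÷ 0.86858 = 1.007503
Product > 1; profitable direction is AUD → INR → USD → CAD → AUD.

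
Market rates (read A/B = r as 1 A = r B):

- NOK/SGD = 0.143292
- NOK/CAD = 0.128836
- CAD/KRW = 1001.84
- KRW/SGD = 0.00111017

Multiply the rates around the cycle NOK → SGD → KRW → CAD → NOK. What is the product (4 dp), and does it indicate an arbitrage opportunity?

Around NOK → SGD → KRW → CAD → NOK: 1 × 0.143292 ÷ 0.00111017 ÷ 1001.84 ÷ 0.128836 = 0.999993
Product ≈ 1 (deviation 0.001%, within rounding noise).

1.0000 (no arbitrage)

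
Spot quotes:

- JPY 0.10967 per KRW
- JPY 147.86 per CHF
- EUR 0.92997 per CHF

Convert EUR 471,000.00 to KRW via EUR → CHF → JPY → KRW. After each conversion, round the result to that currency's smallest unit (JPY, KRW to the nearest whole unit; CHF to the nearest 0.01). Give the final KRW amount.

EUR 471,000.00 ÷ 0.92997 = CHF 506,467.95
CHF 506,467.95 × 147.86 = JPY 74,886,351
JPY 74,886,351 ÷ 0.10967 = KRW 682,833,510

KRW 682,833,510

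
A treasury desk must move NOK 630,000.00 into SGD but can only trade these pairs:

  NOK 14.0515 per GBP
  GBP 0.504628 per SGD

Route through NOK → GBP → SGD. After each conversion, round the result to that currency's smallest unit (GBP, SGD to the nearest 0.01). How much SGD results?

NOK 630,000.00 ÷ 14.0515 = GBP 44,835.07
GBP 44,835.07 ÷ 0.504628 = SGD 88,847.77

SGD 88,847.77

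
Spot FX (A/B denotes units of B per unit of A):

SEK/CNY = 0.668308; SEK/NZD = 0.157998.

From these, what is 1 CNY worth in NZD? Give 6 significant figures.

1 CNY ÷ 0.668308 = 1.49632 SEK
1.49632 SEK × 0.157998 = 0.236415 NZD

CNY/NZD = 0.236415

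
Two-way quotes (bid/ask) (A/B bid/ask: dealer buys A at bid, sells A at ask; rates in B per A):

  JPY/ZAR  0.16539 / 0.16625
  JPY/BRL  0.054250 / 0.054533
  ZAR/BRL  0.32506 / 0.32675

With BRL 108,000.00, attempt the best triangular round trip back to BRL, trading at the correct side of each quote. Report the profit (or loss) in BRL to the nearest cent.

Net result: BRL -143.52 (no profitable arbitrage after spreads)

Best loop BRL → ZAR → JPY → BRL:
BRL 108,000.00 ÷ 0.32675 (buy ZAR at ask) = ZAR 330,527.93
ZAR 330,527.93 ÷ 0.16625 (buy JPY at ask) = JPY 1,988,138
JPY 1,988,138 × 0.054250 (sell JPY at bid) = BRL 107,856.48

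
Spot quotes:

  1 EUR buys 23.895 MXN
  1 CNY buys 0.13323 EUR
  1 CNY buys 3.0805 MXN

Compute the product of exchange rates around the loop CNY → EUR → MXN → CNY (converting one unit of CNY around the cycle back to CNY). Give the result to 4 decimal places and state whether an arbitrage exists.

Around CNY → EUR → MXN → CNY: 1 × 0.13323 × 23.895 ÷ 3.0805 = 1.033446
Product > 1; profitable direction is CNY → EUR → MXN → CNY.

1.0334 (arbitrage exists)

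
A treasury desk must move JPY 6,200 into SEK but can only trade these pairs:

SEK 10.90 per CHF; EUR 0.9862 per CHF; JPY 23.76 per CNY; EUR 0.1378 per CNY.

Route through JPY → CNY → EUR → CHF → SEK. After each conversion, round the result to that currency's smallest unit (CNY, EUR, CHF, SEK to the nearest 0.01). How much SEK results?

JPY 6,200 ÷ 23.76 = CNY 260.94
CNY 260.94 × 0.1378 = EUR 35.96
EUR 35.96 ÷ 0.9862 = CHF 36.46
CHF 36.46 × 10.90 = SEK 397.41

SEK 397.41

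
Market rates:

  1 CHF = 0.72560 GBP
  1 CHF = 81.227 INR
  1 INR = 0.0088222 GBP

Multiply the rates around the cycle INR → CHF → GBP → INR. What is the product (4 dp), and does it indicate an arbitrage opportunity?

1.0126 (arbitrage exists)

Around INR → CHF → GBP → INR: 1 ÷ 81.227 × 0.72560 ÷ 0.0088222 = 1.012558
Product > 1; profitable direction is INR → CHF → GBP → INR.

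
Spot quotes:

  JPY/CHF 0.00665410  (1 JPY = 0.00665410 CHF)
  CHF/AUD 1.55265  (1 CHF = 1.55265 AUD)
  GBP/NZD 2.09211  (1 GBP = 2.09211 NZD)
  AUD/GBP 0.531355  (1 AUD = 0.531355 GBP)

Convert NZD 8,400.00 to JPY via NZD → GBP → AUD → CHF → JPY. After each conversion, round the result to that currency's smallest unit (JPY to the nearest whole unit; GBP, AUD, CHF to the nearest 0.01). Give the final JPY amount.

JPY 731,387

NZD 8,400.00 ÷ 2.09211 = GBP 4,015.09
GBP 4,015.09 ÷ 0.531355 = AUD 7,556.32
AUD 7,556.32 ÷ 1.55265 = CHF 4,866.72
CHF 4,866.72 ÷ 0.00665410 = JPY 731,387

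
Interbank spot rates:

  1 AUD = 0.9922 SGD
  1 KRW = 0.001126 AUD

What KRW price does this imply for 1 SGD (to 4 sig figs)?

SGD/KRW = 895.1

1 SGD ÷ 0.9922 = 1.00786 AUD
1.00786 AUD ÷ 0.001126 = 895.081 KRW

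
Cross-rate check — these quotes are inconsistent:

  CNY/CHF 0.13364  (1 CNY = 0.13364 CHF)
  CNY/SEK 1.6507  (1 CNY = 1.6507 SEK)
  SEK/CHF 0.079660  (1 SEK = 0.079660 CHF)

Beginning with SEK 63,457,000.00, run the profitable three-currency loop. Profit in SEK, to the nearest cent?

Profitable loop is SEK → CNY → CHF → SEK:
SEK 63,457,000.00 ÷ 1.6507 = CNY 38,442,478.95
CNY 38,442,478.95 × 0.13364 = CHF 5,137,452.89
CHF 5,137,452.89 ÷ 0.079660 = SEK 64,492,253.16
Profit = SEK 64,492,253.16 − SEK 63,457,000.00

Profit: SEK 1,035,253.16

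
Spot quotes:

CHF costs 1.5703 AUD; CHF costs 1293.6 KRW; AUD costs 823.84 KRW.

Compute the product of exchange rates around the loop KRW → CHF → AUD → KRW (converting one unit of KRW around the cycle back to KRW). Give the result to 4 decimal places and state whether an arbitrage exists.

1.0001 (no arbitrage)

Around KRW → CHF → AUD → KRW: 1 ÷ 1293.6 × 1.5703 × 823.84 = 1.000059
Product ≈ 1 (deviation 0.006%, within rounding noise).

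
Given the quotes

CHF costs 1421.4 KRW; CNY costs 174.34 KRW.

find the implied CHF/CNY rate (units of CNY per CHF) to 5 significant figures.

1 CHF × 1421.4 = 1421.4 KRW
1421.4 KRW ÷ 174.34 = 8.15303 CNY

CHF/CNY = 8.1530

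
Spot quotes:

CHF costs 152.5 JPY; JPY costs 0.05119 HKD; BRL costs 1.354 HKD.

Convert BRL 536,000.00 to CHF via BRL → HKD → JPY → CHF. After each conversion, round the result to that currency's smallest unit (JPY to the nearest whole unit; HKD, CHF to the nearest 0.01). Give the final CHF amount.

CHF 92,966.93

BRL 536,000.00 × 1.354 = HKD 725,744.00
HKD 725,744.00 ÷ 0.05119 = JPY 14,177,457
JPY 14,177,457 ÷ 152.5 = CHF 92,966.93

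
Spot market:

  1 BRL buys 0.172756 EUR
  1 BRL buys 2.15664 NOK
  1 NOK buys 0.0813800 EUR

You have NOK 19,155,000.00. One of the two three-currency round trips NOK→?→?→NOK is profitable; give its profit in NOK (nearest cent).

Profit: NOK 305,068.20

Profitable loop is NOK → EUR → BRL → NOK:
NOK 19,155,000.00 × 0.0813800 = EUR 1,558,833.90
EUR 1,558,833.90 ÷ 0.172756 = BRL 9,023,327.12
BRL 9,023,327.12 × 2.15664 = NOK 19,460,068.20
Profit = NOK 19,460,068.20 − NOK 19,155,000.00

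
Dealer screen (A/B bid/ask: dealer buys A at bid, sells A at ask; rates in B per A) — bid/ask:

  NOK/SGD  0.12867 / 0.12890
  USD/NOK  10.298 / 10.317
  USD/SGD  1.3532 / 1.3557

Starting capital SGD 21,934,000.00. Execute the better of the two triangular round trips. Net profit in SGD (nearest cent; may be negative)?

Best loop SGD → NOK → USD → SGD:
SGD 21,934,000.00 ÷ 0.12890 (buy NOK at ask) = NOK 170,162,916.99
NOK 170,162,916.99 ÷ 10.317 (buy USD at ask) = USD 16,493,449.35
USD 16,493,449.35 × 1.3532 (sell USD at bid) = SGD 22,318,935.67

Net profit: SGD 384,935.67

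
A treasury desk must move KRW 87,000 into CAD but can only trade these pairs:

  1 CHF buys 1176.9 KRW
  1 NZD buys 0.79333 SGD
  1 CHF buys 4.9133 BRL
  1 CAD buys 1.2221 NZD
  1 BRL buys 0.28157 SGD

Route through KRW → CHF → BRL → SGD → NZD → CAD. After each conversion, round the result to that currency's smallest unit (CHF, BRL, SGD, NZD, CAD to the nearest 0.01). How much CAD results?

KRW 87,000 ÷ 1176.9 = CHF 73.92
CHF 73.92 × 4.9133 = BRL 363.19
BRL 363.19 × 0.28157 = SGD 102.26
SGD 102.26 ÷ 0.79333 = NZD 128.90
NZD 128.90 ÷ 1.2221 = CAD 105.47

CAD 105.47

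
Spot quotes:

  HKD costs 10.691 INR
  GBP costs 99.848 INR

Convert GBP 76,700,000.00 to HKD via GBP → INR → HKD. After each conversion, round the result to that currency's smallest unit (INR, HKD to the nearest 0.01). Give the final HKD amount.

GBP 76,700,000.00 × 99.848 = INR 7,658,341,600.00
INR 7,658,341,600.00 ÷ 10.691 = HKD 716,335,384.90

HKD 716,335,384.90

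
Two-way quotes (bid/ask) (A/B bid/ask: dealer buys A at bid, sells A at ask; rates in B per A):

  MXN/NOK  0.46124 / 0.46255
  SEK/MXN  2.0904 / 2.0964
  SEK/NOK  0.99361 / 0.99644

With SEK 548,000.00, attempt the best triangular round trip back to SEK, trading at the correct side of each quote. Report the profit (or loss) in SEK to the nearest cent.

Net profit: SEK 13,517.99

Best loop SEK → NOK → MXN → SEK:
SEK 548,000.00 × 0.99361 (sell SEK at bid) = NOK 544,498.28
NOK 544,498.28 ÷ 0.46255 (buy MXN at ask) = MXN 1,177,166.32
MXN 1,177,166.32 ÷ 2.0964 (buy SEK at ask) = SEK 561,517.99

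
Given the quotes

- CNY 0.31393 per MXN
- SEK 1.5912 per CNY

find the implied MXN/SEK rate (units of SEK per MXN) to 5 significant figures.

MXN/SEK = 0.49953

1 MXN × 0.31393 = 0.31393 CNY
0.31393 CNY × 1.5912 = 0.499525 SEK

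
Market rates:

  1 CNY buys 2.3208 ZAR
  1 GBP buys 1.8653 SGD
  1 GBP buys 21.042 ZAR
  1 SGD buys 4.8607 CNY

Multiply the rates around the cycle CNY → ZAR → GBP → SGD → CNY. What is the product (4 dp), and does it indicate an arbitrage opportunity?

Around CNY → ZAR → GBP → SGD → CNY: 1 × 2.3208 ÷ 21.042 × 1.8653 × 4.8607 = 0.999996
Product ≈ 1 (deviation 0.000%, within rounding noise).

1.0000 (no arbitrage)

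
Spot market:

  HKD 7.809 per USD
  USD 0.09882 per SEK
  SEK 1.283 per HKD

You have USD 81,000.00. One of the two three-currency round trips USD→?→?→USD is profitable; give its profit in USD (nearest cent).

Profit: USD 812.20

Profitable loop is USD → SEK → HKD → USD:
USD 81,000.00 ÷ 0.09882 = SEK 819,672.13
SEK 819,672.13 ÷ 1.283 = HKD 638,871.50
HKD 638,871.50 ÷ 7.809 = USD 81,812.20
Profit = USD 81,812.20 − USD 81,000.00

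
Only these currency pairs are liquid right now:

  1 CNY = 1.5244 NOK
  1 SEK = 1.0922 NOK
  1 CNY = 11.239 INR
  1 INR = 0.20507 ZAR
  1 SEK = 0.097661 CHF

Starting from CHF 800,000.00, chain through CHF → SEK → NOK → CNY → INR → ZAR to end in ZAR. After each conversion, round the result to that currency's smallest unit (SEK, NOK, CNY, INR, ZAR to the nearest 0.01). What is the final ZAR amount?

CHF 800,000.00 ÷ 0.097661 = SEK 8,191,601.56
SEK 8,191,601.56 × 1.0922 = NOK 8,946,867.22
NOK 8,946,867.22 ÷ 1.5244 = CNY 5,869,107.33
CNY 5,869,107.33 × 11.239 = INR 65,962,897.28
INR 65,962,897.28 × 0.20507 = ZAR 13,527,011.35

ZAR 13,527,011.35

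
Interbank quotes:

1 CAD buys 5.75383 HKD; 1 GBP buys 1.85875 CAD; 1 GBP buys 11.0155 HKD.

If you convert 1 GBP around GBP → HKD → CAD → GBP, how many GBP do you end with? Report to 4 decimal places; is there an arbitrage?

Around GBP → HKD → CAD → GBP: 1 × 11.0155 ÷ 5.75383 ÷ 1.85875 = 1.029974
Product > 1; profitable direction is GBP → HKD → CAD → GBP.

1.0300 (arbitrage exists)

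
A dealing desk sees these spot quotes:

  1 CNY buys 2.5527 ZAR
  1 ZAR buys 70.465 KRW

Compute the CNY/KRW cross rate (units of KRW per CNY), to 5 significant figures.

CNY/KRW = 179.88

1 CNY × 2.5527 = 2.5527 ZAR
2.5527 ZAR × 70.465 = 179.876 KRW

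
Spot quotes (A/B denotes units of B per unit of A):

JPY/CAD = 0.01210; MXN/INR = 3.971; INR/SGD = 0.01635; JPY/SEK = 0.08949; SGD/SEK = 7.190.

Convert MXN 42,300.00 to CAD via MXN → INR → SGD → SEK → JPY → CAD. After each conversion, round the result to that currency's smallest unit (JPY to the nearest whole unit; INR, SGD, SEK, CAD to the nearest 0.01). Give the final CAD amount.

CAD 2,669.91

MXN 42,300.00 × 3.971 = INR 167,973.30
INR 167,973.30 × 0.01635 = SGD 2,746.36
SGD 2,746.36 × 7.190 = SEK 19,746.33
SEK 19,746.33 ÷ 0.08949 = JPY 220,654
JPY 220,654 × 0.01210 = CAD 2,669.91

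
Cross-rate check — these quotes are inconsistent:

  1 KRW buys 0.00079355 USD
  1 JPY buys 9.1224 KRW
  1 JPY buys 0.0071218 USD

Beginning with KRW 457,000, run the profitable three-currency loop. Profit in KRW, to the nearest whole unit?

Profit: KRW 7,526

Profitable loop is KRW → USD → JPY → KRW:
KRW 457,000 × 0.00079355 = USD 362.65
USD 362.65 ÷ 0.0071218 = JPY 50,921
JPY 50,921 × 9.1224 = KRW 464,526
Profit = KRW 464,526 − KRW 457,000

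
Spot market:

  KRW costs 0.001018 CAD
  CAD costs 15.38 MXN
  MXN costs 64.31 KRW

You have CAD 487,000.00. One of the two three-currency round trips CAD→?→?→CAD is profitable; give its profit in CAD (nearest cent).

Profitable loop is CAD → MXN → KRW → CAD:
CAD 487,000.00 × 15.38 = MXN 7,490,060.00
MXN 7,490,060.00 × 64.31 = KRW 481,685,759
KRW 481,685,759 × 0.001018 = CAD 490,356.10
Profit = CAD 490,356.10 − CAD 487,000.00

Profit: CAD 3,356.10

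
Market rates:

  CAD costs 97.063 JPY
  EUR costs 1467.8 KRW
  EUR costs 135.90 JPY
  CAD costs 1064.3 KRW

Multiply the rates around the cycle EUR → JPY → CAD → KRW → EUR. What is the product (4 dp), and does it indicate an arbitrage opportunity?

Around EUR → JPY → CAD → KRW → EUR: 1 × 135.90 ÷ 97.063 × 1064.3 ÷ 1467.8 = 1.015226
Product > 1; profitable direction is EUR → JPY → CAD → KRW → EUR.

1.0152 (arbitrage exists)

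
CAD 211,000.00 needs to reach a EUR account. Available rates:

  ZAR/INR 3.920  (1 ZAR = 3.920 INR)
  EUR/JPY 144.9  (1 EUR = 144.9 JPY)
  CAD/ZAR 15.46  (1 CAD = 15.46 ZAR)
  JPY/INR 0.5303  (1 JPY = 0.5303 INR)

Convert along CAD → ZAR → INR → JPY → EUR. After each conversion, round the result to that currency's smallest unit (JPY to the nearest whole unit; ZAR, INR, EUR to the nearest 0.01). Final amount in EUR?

CAD 211,000.00 × 15.46 = ZAR 3,262,060.00
ZAR 3,262,060.00 × 3.920 = INR 12,787,275.20
INR 12,787,275.20 ÷ 0.5303 = JPY 24,113,285
JPY 24,113,285 ÷ 144.9 = EUR 166,413.29

EUR 166,413.29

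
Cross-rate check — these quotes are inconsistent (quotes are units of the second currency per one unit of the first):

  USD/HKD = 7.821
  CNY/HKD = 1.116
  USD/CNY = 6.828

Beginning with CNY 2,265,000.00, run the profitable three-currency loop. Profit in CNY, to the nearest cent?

Profitable loop is CNY → USD → HKD → CNY:
CNY 2,265,000.00 ÷ 6.828 = USD 331,722.32
USD 331,722.32 × 7.821 = HKD 2,594,400.26
HKD 2,594,400.26 ÷ 1.116 = CNY 2,324,731.42
Profit = CNY 2,324,731.42 − CNY 2,265,000.00

Profit: CNY 59,731.42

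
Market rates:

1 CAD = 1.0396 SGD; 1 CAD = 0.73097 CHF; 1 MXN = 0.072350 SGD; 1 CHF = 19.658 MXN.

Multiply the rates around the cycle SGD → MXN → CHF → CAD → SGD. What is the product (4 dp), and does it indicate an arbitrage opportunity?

1.0000 (no arbitrage)

Around SGD → MXN → CHF → CAD → SGD: 1 ÷ 0.072350 ÷ 19.658 ÷ 0.73097 × 1.0396 = 0.999974
Product ≈ 1 (deviation 0.003%, within rounding noise).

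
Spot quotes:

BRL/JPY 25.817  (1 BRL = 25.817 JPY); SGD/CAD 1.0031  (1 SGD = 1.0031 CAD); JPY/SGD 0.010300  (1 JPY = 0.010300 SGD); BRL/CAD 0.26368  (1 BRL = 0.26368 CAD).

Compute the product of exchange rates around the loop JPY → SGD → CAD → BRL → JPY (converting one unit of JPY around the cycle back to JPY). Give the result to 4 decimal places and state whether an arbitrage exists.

Around JPY → SGD → CAD → BRL → JPY: 1 × 0.010300 × 1.0031 ÷ 0.26368 × 25.817 = 1.011603
Product > 1; profitable direction is JPY → SGD → CAD → BRL → JPY.

1.0116 (arbitrage exists)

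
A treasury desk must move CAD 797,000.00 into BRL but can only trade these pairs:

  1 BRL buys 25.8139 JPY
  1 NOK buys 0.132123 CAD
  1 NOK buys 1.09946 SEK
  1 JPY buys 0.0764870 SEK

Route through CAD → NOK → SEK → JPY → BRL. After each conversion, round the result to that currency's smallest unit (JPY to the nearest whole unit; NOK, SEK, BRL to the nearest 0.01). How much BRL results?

BRL 3,359,062.44

CAD 797,000.00 ÷ 0.132123 = NOK 6,032,257.82
NOK 6,032,257.82 × 1.09946 = SEK 6,632,226.18
SEK 6,632,226.18 ÷ 0.0764870 = JPY 86,710,502
JPY 86,710,502 ÷ 25.8139 = BRL 3,359,062.44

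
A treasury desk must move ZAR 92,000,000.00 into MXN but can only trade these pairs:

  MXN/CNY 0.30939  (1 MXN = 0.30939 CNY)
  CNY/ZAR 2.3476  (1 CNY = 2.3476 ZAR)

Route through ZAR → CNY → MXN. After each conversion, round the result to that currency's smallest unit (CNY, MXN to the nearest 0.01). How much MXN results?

MXN 126,665,241.09

ZAR 92,000,000.00 ÷ 2.3476 = CNY 39,188,958.94
CNY 39,188,958.94 ÷ 0.30939 = MXN 126,665,241.09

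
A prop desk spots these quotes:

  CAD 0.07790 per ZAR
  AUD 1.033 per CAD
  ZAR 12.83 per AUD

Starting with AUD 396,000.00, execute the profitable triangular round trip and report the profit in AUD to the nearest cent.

Profit: AUD 12,845.88

Profitable loop is AUD → ZAR → CAD → AUD:
AUD 396,000.00 × 12.83 = ZAR 5,080,680.00
ZAR 5,080,680.00 × 0.07790 = CAD 395,784.97
CAD 395,784.97 × 1.033 = AUD 408,845.88
Profit = AUD 408,845.88 − AUD 396,000.00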